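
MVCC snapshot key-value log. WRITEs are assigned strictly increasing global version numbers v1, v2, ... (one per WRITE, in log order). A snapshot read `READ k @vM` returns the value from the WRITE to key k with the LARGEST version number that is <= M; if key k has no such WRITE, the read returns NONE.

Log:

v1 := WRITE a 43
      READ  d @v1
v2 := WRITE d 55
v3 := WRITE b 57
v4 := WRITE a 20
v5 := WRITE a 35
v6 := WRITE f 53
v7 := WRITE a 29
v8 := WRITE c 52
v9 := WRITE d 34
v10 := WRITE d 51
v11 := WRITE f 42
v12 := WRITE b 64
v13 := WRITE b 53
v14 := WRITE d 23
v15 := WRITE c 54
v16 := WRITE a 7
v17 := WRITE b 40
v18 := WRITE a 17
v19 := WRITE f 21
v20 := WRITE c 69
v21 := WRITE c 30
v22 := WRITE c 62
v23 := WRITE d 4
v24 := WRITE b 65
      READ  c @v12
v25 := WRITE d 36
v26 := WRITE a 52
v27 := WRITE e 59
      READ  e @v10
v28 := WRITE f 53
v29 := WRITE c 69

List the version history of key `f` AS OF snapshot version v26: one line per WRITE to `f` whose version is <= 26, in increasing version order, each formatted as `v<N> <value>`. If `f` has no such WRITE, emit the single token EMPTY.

Scan writes for key=f with version <= 26:
  v1 WRITE a 43 -> skip
  v2 WRITE d 55 -> skip
  v3 WRITE b 57 -> skip
  v4 WRITE a 20 -> skip
  v5 WRITE a 35 -> skip
  v6 WRITE f 53 -> keep
  v7 WRITE a 29 -> skip
  v8 WRITE c 52 -> skip
  v9 WRITE d 34 -> skip
  v10 WRITE d 51 -> skip
  v11 WRITE f 42 -> keep
  v12 WRITE b 64 -> skip
  v13 WRITE b 53 -> skip
  v14 WRITE d 23 -> skip
  v15 WRITE c 54 -> skip
  v16 WRITE a 7 -> skip
  v17 WRITE b 40 -> skip
  v18 WRITE a 17 -> skip
  v19 WRITE f 21 -> keep
  v20 WRITE c 69 -> skip
  v21 WRITE c 30 -> skip
  v22 WRITE c 62 -> skip
  v23 WRITE d 4 -> skip
  v24 WRITE b 65 -> skip
  v25 WRITE d 36 -> skip
  v26 WRITE a 52 -> skip
  v27 WRITE e 59 -> skip
  v28 WRITE f 53 -> drop (> snap)
  v29 WRITE c 69 -> skip
Collected: [(6, 53), (11, 42), (19, 21)]

Answer: v6 53
v11 42
v19 21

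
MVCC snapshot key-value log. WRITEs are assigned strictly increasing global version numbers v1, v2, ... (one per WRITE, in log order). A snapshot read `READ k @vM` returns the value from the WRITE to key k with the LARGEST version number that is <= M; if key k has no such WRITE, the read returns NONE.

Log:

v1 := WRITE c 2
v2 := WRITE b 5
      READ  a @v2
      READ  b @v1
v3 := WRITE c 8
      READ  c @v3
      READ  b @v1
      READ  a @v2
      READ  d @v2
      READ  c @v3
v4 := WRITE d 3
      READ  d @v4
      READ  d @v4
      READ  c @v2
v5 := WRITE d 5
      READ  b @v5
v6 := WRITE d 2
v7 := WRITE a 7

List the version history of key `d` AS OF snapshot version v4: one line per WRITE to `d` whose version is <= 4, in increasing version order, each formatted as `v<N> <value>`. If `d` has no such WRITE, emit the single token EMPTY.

Scan writes for key=d with version <= 4:
  v1 WRITE c 2 -> skip
  v2 WRITE b 5 -> skip
  v3 WRITE c 8 -> skip
  v4 WRITE d 3 -> keep
  v5 WRITE d 5 -> drop (> snap)
  v6 WRITE d 2 -> drop (> snap)
  v7 WRITE a 7 -> skip
Collected: [(4, 3)]

Answer: v4 3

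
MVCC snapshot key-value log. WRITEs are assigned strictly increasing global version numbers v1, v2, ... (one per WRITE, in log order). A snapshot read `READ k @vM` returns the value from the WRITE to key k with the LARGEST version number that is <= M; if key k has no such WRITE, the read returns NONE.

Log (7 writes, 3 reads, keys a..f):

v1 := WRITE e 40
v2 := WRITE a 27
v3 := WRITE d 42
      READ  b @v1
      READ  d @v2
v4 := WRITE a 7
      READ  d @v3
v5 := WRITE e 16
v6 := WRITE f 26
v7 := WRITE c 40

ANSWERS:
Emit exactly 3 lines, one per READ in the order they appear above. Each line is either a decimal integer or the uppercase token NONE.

v1: WRITE e=40  (e history now [(1, 40)])
v2: WRITE a=27  (a history now [(2, 27)])
v3: WRITE d=42  (d history now [(3, 42)])
READ b @v1: history=[] -> no version <= 1 -> NONE
READ d @v2: history=[(3, 42)] -> no version <= 2 -> NONE
v4: WRITE a=7  (a history now [(2, 27), (4, 7)])
READ d @v3: history=[(3, 42)] -> pick v3 -> 42
v5: WRITE e=16  (e history now [(1, 40), (5, 16)])
v6: WRITE f=26  (f history now [(6, 26)])
v7: WRITE c=40  (c history now [(7, 40)])

Answer: NONE
NONE
42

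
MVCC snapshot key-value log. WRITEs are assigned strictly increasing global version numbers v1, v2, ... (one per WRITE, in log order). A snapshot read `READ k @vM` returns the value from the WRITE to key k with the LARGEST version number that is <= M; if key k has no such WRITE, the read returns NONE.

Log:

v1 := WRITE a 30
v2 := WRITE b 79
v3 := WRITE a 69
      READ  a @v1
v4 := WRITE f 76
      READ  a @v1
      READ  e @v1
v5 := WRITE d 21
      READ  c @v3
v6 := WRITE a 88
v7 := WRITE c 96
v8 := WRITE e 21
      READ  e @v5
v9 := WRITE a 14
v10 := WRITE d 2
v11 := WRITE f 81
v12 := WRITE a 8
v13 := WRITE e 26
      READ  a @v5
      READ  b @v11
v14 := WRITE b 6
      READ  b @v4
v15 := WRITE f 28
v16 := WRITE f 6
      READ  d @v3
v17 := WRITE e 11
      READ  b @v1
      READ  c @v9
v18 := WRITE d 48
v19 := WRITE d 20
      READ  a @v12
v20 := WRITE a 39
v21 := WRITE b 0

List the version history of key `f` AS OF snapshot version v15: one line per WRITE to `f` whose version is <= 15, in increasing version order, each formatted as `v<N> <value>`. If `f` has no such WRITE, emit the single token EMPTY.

Answer: v4 76
v11 81
v15 28

Derivation:
Scan writes for key=f with version <= 15:
  v1 WRITE a 30 -> skip
  v2 WRITE b 79 -> skip
  v3 WRITE a 69 -> skip
  v4 WRITE f 76 -> keep
  v5 WRITE d 21 -> skip
  v6 WRITE a 88 -> skip
  v7 WRITE c 96 -> skip
  v8 WRITE e 21 -> skip
  v9 WRITE a 14 -> skip
  v10 WRITE d 2 -> skip
  v11 WRITE f 81 -> keep
  v12 WRITE a 8 -> skip
  v13 WRITE e 26 -> skip
  v14 WRITE b 6 -> skip
  v15 WRITE f 28 -> keep
  v16 WRITE f 6 -> drop (> snap)
  v17 WRITE e 11 -> skip
  v18 WRITE d 48 -> skip
  v19 WRITE d 20 -> skip
  v20 WRITE a 39 -> skip
  v21 WRITE b 0 -> skip
Collected: [(4, 76), (11, 81), (15, 28)]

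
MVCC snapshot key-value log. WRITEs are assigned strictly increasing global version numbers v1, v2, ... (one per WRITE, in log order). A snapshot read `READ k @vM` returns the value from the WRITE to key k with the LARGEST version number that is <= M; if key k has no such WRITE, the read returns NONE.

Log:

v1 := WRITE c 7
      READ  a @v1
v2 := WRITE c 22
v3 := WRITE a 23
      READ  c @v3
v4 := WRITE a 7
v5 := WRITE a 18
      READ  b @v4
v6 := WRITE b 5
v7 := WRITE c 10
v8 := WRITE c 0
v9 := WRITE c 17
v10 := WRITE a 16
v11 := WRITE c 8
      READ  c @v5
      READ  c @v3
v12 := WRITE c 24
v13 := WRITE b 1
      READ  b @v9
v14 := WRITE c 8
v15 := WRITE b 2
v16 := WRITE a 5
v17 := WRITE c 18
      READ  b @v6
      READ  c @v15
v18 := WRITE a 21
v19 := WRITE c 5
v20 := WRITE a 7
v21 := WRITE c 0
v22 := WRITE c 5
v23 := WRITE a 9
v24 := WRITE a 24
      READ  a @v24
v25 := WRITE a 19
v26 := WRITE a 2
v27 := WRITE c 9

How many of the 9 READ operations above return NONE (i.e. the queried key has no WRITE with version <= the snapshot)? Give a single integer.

v1: WRITE c=7  (c history now [(1, 7)])
READ a @v1: history=[] -> no version <= 1 -> NONE
v2: WRITE c=22  (c history now [(1, 7), (2, 22)])
v3: WRITE a=23  (a history now [(3, 23)])
READ c @v3: history=[(1, 7), (2, 22)] -> pick v2 -> 22
v4: WRITE a=7  (a history now [(3, 23), (4, 7)])
v5: WRITE a=18  (a history now [(3, 23), (4, 7), (5, 18)])
READ b @v4: history=[] -> no version <= 4 -> NONE
v6: WRITE b=5  (b history now [(6, 5)])
v7: WRITE c=10  (c history now [(1, 7), (2, 22), (7, 10)])
v8: WRITE c=0  (c history now [(1, 7), (2, 22), (7, 10), (8, 0)])
v9: WRITE c=17  (c history now [(1, 7), (2, 22), (7, 10), (8, 0), (9, 17)])
v10: WRITE a=16  (a history now [(3, 23), (4, 7), (5, 18), (10, 16)])
v11: WRITE c=8  (c history now [(1, 7), (2, 22), (7, 10), (8, 0), (9, 17), (11, 8)])
READ c @v5: history=[(1, 7), (2, 22), (7, 10), (8, 0), (9, 17), (11, 8)] -> pick v2 -> 22
READ c @v3: history=[(1, 7), (2, 22), (7, 10), (8, 0), (9, 17), (11, 8)] -> pick v2 -> 22
v12: WRITE c=24  (c history now [(1, 7), (2, 22), (7, 10), (8, 0), (9, 17), (11, 8), (12, 24)])
v13: WRITE b=1  (b history now [(6, 5), (13, 1)])
READ b @v9: history=[(6, 5), (13, 1)] -> pick v6 -> 5
v14: WRITE c=8  (c history now [(1, 7), (2, 22), (7, 10), (8, 0), (9, 17), (11, 8), (12, 24), (14, 8)])
v15: WRITE b=2  (b history now [(6, 5), (13, 1), (15, 2)])
v16: WRITE a=5  (a history now [(3, 23), (4, 7), (5, 18), (10, 16), (16, 5)])
v17: WRITE c=18  (c history now [(1, 7), (2, 22), (7, 10), (8, 0), (9, 17), (11, 8), (12, 24), (14, 8), (17, 18)])
READ b @v6: history=[(6, 5), (13, 1), (15, 2)] -> pick v6 -> 5
READ c @v15: history=[(1, 7), (2, 22), (7, 10), (8, 0), (9, 17), (11, 8), (12, 24), (14, 8), (17, 18)] -> pick v14 -> 8
v18: WRITE a=21  (a history now [(3, 23), (4, 7), (5, 18), (10, 16), (16, 5), (18, 21)])
v19: WRITE c=5  (c history now [(1, 7), (2, 22), (7, 10), (8, 0), (9, 17), (11, 8), (12, 24), (14, 8), (17, 18), (19, 5)])
v20: WRITE a=7  (a history now [(3, 23), (4, 7), (5, 18), (10, 16), (16, 5), (18, 21), (20, 7)])
v21: WRITE c=0  (c history now [(1, 7), (2, 22), (7, 10), (8, 0), (9, 17), (11, 8), (12, 24), (14, 8), (17, 18), (19, 5), (21, 0)])
v22: WRITE c=5  (c history now [(1, 7), (2, 22), (7, 10), (8, 0), (9, 17), (11, 8), (12, 24), (14, 8), (17, 18), (19, 5), (21, 0), (22, 5)])
v23: WRITE a=9  (a history now [(3, 23), (4, 7), (5, 18), (10, 16), (16, 5), (18, 21), (20, 7), (23, 9)])
v24: WRITE a=24  (a history now [(3, 23), (4, 7), (5, 18), (10, 16), (16, 5), (18, 21), (20, 7), (23, 9), (24, 24)])
READ a @v24: history=[(3, 23), (4, 7), (5, 18), (10, 16), (16, 5), (18, 21), (20, 7), (23, 9), (24, 24)] -> pick v24 -> 24
v25: WRITE a=19  (a history now [(3, 23), (4, 7), (5, 18), (10, 16), (16, 5), (18, 21), (20, 7), (23, 9), (24, 24), (25, 19)])
v26: WRITE a=2  (a history now [(3, 23), (4, 7), (5, 18), (10, 16), (16, 5), (18, 21), (20, 7), (23, 9), (24, 24), (25, 19), (26, 2)])
v27: WRITE c=9  (c history now [(1, 7), (2, 22), (7, 10), (8, 0), (9, 17), (11, 8), (12, 24), (14, 8), (17, 18), (19, 5), (21, 0), (22, 5), (27, 9)])
Read results in order: ['NONE', '22', 'NONE', '22', '22', '5', '5', '8', '24']
NONE count = 2

Answer: 2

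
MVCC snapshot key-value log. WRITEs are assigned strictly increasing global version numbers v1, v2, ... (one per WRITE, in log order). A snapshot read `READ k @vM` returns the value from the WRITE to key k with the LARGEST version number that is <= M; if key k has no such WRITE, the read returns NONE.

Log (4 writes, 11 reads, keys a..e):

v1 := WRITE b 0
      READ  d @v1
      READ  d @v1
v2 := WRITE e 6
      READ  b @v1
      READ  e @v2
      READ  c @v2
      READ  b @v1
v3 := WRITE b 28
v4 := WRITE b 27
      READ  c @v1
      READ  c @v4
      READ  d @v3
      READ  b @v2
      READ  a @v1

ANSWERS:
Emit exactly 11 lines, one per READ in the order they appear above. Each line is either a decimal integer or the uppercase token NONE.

Answer: NONE
NONE
0
6
NONE
0
NONE
NONE
NONE
0
NONE

Derivation:
v1: WRITE b=0  (b history now [(1, 0)])
READ d @v1: history=[] -> no version <= 1 -> NONE
READ d @v1: history=[] -> no version <= 1 -> NONE
v2: WRITE e=6  (e history now [(2, 6)])
READ b @v1: history=[(1, 0)] -> pick v1 -> 0
READ e @v2: history=[(2, 6)] -> pick v2 -> 6
READ c @v2: history=[] -> no version <= 2 -> NONE
READ b @v1: history=[(1, 0)] -> pick v1 -> 0
v3: WRITE b=28  (b history now [(1, 0), (3, 28)])
v4: WRITE b=27  (b history now [(1, 0), (3, 28), (4, 27)])
READ c @v1: history=[] -> no version <= 1 -> NONE
READ c @v4: history=[] -> no version <= 4 -> NONE
READ d @v3: history=[] -> no version <= 3 -> NONE
READ b @v2: history=[(1, 0), (3, 28), (4, 27)] -> pick v1 -> 0
READ a @v1: history=[] -> no version <= 1 -> NONE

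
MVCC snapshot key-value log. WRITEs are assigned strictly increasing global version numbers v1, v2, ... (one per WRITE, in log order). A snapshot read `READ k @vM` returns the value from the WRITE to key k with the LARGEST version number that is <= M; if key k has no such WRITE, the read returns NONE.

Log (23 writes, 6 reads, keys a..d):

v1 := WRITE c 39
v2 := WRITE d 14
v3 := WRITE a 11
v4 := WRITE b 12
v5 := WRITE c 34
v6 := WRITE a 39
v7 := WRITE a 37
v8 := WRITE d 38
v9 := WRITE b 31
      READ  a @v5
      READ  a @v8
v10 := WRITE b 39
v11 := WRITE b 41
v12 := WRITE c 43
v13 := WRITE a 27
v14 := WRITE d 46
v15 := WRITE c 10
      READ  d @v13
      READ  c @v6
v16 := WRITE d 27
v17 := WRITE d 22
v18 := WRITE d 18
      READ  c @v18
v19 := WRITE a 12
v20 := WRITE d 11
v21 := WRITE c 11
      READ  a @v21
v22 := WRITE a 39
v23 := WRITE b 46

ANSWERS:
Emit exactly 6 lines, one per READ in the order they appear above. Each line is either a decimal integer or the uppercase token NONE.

v1: WRITE c=39  (c history now [(1, 39)])
v2: WRITE d=14  (d history now [(2, 14)])
v3: WRITE a=11  (a history now [(3, 11)])
v4: WRITE b=12  (b history now [(4, 12)])
v5: WRITE c=34  (c history now [(1, 39), (5, 34)])
v6: WRITE a=39  (a history now [(3, 11), (6, 39)])
v7: WRITE a=37  (a history now [(3, 11), (6, 39), (7, 37)])
v8: WRITE d=38  (d history now [(2, 14), (8, 38)])
v9: WRITE b=31  (b history now [(4, 12), (9, 31)])
READ a @v5: history=[(3, 11), (6, 39), (7, 37)] -> pick v3 -> 11
READ a @v8: history=[(3, 11), (6, 39), (7, 37)] -> pick v7 -> 37
v10: WRITE b=39  (b history now [(4, 12), (9, 31), (10, 39)])
v11: WRITE b=41  (b history now [(4, 12), (9, 31), (10, 39), (11, 41)])
v12: WRITE c=43  (c history now [(1, 39), (5, 34), (12, 43)])
v13: WRITE a=27  (a history now [(3, 11), (6, 39), (7, 37), (13, 27)])
v14: WRITE d=46  (d history now [(2, 14), (8, 38), (14, 46)])
v15: WRITE c=10  (c history now [(1, 39), (5, 34), (12, 43), (15, 10)])
READ d @v13: history=[(2, 14), (8, 38), (14, 46)] -> pick v8 -> 38
READ c @v6: history=[(1, 39), (5, 34), (12, 43), (15, 10)] -> pick v5 -> 34
v16: WRITE d=27  (d history now [(2, 14), (8, 38), (14, 46), (16, 27)])
v17: WRITE d=22  (d history now [(2, 14), (8, 38), (14, 46), (16, 27), (17, 22)])
v18: WRITE d=18  (d history now [(2, 14), (8, 38), (14, 46), (16, 27), (17, 22), (18, 18)])
READ c @v18: history=[(1, 39), (5, 34), (12, 43), (15, 10)] -> pick v15 -> 10
v19: WRITE a=12  (a history now [(3, 11), (6, 39), (7, 37), (13, 27), (19, 12)])
v20: WRITE d=11  (d history now [(2, 14), (8, 38), (14, 46), (16, 27), (17, 22), (18, 18), (20, 11)])
v21: WRITE c=11  (c history now [(1, 39), (5, 34), (12, 43), (15, 10), (21, 11)])
READ a @v21: history=[(3, 11), (6, 39), (7, 37), (13, 27), (19, 12)] -> pick v19 -> 12
v22: WRITE a=39  (a history now [(3, 11), (6, 39), (7, 37), (13, 27), (19, 12), (22, 39)])
v23: WRITE b=46  (b history now [(4, 12), (9, 31), (10, 39), (11, 41), (23, 46)])

Answer: 11
37
38
34
10
12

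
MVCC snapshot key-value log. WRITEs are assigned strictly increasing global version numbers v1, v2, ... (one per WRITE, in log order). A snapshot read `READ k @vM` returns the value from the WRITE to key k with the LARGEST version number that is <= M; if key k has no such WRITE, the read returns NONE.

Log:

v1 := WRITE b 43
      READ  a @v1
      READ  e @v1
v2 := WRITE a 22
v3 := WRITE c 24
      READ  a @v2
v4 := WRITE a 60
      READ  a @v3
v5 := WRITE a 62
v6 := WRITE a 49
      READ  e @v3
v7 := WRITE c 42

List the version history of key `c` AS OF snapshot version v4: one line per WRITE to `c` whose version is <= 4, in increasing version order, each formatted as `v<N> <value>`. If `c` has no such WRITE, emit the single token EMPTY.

Answer: v3 24

Derivation:
Scan writes for key=c with version <= 4:
  v1 WRITE b 43 -> skip
  v2 WRITE a 22 -> skip
  v3 WRITE c 24 -> keep
  v4 WRITE a 60 -> skip
  v5 WRITE a 62 -> skip
  v6 WRITE a 49 -> skip
  v7 WRITE c 42 -> drop (> snap)
Collected: [(3, 24)]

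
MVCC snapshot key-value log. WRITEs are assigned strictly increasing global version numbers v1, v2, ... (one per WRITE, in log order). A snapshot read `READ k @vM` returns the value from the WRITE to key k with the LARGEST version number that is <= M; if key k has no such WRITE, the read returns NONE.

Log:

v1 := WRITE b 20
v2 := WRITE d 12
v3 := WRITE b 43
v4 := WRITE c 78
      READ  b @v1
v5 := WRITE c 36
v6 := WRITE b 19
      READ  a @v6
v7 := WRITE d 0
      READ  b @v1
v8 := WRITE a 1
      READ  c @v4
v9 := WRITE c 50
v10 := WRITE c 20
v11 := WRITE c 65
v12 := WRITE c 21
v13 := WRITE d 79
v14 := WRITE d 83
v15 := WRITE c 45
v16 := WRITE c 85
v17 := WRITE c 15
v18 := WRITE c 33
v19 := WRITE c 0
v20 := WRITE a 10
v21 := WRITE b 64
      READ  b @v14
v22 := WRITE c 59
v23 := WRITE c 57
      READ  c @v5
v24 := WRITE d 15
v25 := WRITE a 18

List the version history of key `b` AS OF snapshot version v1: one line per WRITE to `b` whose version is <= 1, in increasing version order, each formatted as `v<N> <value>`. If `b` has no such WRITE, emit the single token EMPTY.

Scan writes for key=b with version <= 1:
  v1 WRITE b 20 -> keep
  v2 WRITE d 12 -> skip
  v3 WRITE b 43 -> drop (> snap)
  v4 WRITE c 78 -> skip
  v5 WRITE c 36 -> skip
  v6 WRITE b 19 -> drop (> snap)
  v7 WRITE d 0 -> skip
  v8 WRITE a 1 -> skip
  v9 WRITE c 50 -> skip
  v10 WRITE c 20 -> skip
  v11 WRITE c 65 -> skip
  v12 WRITE c 21 -> skip
  v13 WRITE d 79 -> skip
  v14 WRITE d 83 -> skip
  v15 WRITE c 45 -> skip
  v16 WRITE c 85 -> skip
  v17 WRITE c 15 -> skip
  v18 WRITE c 33 -> skip
  v19 WRITE c 0 -> skip
  v20 WRITE a 10 -> skip
  v21 WRITE b 64 -> drop (> snap)
  v22 WRITE c 59 -> skip
  v23 WRITE c 57 -> skip
  v24 WRITE d 15 -> skip
  v25 WRITE a 18 -> skip
Collected: [(1, 20)]

Answer: v1 20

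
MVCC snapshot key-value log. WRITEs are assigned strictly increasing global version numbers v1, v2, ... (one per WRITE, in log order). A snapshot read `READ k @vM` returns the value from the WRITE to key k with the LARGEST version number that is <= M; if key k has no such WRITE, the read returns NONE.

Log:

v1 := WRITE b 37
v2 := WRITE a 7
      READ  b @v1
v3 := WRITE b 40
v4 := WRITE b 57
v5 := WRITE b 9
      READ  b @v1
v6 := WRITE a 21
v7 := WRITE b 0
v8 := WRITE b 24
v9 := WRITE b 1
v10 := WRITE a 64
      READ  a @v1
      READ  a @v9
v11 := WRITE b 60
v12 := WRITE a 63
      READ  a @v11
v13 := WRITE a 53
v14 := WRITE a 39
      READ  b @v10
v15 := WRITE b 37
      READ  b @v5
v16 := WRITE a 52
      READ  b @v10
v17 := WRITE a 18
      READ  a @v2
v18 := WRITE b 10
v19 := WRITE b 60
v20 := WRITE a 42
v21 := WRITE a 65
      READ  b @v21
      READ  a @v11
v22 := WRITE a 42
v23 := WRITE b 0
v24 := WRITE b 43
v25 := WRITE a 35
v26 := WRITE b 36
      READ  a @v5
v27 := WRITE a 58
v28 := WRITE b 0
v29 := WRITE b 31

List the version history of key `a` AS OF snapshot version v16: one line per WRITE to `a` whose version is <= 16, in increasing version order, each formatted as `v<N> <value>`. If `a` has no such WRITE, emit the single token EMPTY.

Answer: v2 7
v6 21
v10 64
v12 63
v13 53
v14 39
v16 52

Derivation:
Scan writes for key=a with version <= 16:
  v1 WRITE b 37 -> skip
  v2 WRITE a 7 -> keep
  v3 WRITE b 40 -> skip
  v4 WRITE b 57 -> skip
  v5 WRITE b 9 -> skip
  v6 WRITE a 21 -> keep
  v7 WRITE b 0 -> skip
  v8 WRITE b 24 -> skip
  v9 WRITE b 1 -> skip
  v10 WRITE a 64 -> keep
  v11 WRITE b 60 -> skip
  v12 WRITE a 63 -> keep
  v13 WRITE a 53 -> keep
  v14 WRITE a 39 -> keep
  v15 WRITE b 37 -> skip
  v16 WRITE a 52 -> keep
  v17 WRITE a 18 -> drop (> snap)
  v18 WRITE b 10 -> skip
  v19 WRITE b 60 -> skip
  v20 WRITE a 42 -> drop (> snap)
  v21 WRITE a 65 -> drop (> snap)
  v22 WRITE a 42 -> drop (> snap)
  v23 WRITE b 0 -> skip
  v24 WRITE b 43 -> skip
  v25 WRITE a 35 -> drop (> snap)
  v26 WRITE b 36 -> skip
  v27 WRITE a 58 -> drop (> snap)
  v28 WRITE b 0 -> skip
  v29 WRITE b 31 -> skip
Collected: [(2, 7), (6, 21), (10, 64), (12, 63), (13, 53), (14, 39), (16, 52)]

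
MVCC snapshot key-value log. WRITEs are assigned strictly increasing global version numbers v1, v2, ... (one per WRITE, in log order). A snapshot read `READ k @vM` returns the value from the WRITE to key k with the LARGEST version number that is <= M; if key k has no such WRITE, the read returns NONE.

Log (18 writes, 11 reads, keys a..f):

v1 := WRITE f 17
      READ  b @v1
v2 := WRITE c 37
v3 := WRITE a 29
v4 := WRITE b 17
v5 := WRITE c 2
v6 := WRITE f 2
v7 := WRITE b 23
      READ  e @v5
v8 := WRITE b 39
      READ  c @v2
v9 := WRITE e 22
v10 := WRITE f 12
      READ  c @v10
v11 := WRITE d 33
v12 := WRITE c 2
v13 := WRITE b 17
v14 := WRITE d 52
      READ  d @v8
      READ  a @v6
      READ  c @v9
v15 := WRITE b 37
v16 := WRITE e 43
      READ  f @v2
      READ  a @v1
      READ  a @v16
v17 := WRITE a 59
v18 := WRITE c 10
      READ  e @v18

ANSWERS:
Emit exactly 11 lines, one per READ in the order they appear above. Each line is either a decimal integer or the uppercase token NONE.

Answer: NONE
NONE
37
2
NONE
29
2
17
NONE
29
43

Derivation:
v1: WRITE f=17  (f history now [(1, 17)])
READ b @v1: history=[] -> no version <= 1 -> NONE
v2: WRITE c=37  (c history now [(2, 37)])
v3: WRITE a=29  (a history now [(3, 29)])
v4: WRITE b=17  (b history now [(4, 17)])
v5: WRITE c=2  (c history now [(2, 37), (5, 2)])
v6: WRITE f=2  (f history now [(1, 17), (6, 2)])
v7: WRITE b=23  (b history now [(4, 17), (7, 23)])
READ e @v5: history=[] -> no version <= 5 -> NONE
v8: WRITE b=39  (b history now [(4, 17), (7, 23), (8, 39)])
READ c @v2: history=[(2, 37), (5, 2)] -> pick v2 -> 37
v9: WRITE e=22  (e history now [(9, 22)])
v10: WRITE f=12  (f history now [(1, 17), (6, 2), (10, 12)])
READ c @v10: history=[(2, 37), (5, 2)] -> pick v5 -> 2
v11: WRITE d=33  (d history now [(11, 33)])
v12: WRITE c=2  (c history now [(2, 37), (5, 2), (12, 2)])
v13: WRITE b=17  (b history now [(4, 17), (7, 23), (8, 39), (13, 17)])
v14: WRITE d=52  (d history now [(11, 33), (14, 52)])
READ d @v8: history=[(11, 33), (14, 52)] -> no version <= 8 -> NONE
READ a @v6: history=[(3, 29)] -> pick v3 -> 29
READ c @v9: history=[(2, 37), (5, 2), (12, 2)] -> pick v5 -> 2
v15: WRITE b=37  (b history now [(4, 17), (7, 23), (8, 39), (13, 17), (15, 37)])
v16: WRITE e=43  (e history now [(9, 22), (16, 43)])
READ f @v2: history=[(1, 17), (6, 2), (10, 12)] -> pick v1 -> 17
READ a @v1: history=[(3, 29)] -> no version <= 1 -> NONE
READ a @v16: history=[(3, 29)] -> pick v3 -> 29
v17: WRITE a=59  (a history now [(3, 29), (17, 59)])
v18: WRITE c=10  (c history now [(2, 37), (5, 2), (12, 2), (18, 10)])
READ e @v18: history=[(9, 22), (16, 43)] -> pick v16 -> 43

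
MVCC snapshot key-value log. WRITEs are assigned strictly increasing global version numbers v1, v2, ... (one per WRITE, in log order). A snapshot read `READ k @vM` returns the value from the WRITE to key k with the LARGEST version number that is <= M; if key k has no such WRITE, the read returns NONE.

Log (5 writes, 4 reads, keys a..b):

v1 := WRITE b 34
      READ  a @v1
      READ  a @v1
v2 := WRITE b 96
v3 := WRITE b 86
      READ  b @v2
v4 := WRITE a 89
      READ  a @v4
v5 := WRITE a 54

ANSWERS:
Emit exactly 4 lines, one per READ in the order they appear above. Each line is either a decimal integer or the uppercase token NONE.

v1: WRITE b=34  (b history now [(1, 34)])
READ a @v1: history=[] -> no version <= 1 -> NONE
READ a @v1: history=[] -> no version <= 1 -> NONE
v2: WRITE b=96  (b history now [(1, 34), (2, 96)])
v3: WRITE b=86  (b history now [(1, 34), (2, 96), (3, 86)])
READ b @v2: history=[(1, 34), (2, 96), (3, 86)] -> pick v2 -> 96
v4: WRITE a=89  (a history now [(4, 89)])
READ a @v4: history=[(4, 89)] -> pick v4 -> 89
v5: WRITE a=54  (a history now [(4, 89), (5, 54)])

Answer: NONE
NONE
96
89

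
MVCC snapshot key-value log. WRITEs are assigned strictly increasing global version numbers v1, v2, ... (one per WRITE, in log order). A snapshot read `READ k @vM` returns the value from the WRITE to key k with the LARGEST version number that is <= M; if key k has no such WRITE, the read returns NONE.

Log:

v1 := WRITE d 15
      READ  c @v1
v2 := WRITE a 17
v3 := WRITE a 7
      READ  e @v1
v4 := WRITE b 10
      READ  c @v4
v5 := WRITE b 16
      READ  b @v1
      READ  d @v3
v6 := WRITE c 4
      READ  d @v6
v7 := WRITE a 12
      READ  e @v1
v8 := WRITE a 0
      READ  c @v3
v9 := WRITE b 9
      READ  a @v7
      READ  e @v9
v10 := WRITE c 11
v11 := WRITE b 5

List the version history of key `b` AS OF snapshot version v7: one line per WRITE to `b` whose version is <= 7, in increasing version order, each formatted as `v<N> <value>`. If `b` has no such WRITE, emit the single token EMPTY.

Scan writes for key=b with version <= 7:
  v1 WRITE d 15 -> skip
  v2 WRITE a 17 -> skip
  v3 WRITE a 7 -> skip
  v4 WRITE b 10 -> keep
  v5 WRITE b 16 -> keep
  v6 WRITE c 4 -> skip
  v7 WRITE a 12 -> skip
  v8 WRITE a 0 -> skip
  v9 WRITE b 9 -> drop (> snap)
  v10 WRITE c 11 -> skip
  v11 WRITE b 5 -> drop (> snap)
Collected: [(4, 10), (5, 16)]

Answer: v4 10
v5 16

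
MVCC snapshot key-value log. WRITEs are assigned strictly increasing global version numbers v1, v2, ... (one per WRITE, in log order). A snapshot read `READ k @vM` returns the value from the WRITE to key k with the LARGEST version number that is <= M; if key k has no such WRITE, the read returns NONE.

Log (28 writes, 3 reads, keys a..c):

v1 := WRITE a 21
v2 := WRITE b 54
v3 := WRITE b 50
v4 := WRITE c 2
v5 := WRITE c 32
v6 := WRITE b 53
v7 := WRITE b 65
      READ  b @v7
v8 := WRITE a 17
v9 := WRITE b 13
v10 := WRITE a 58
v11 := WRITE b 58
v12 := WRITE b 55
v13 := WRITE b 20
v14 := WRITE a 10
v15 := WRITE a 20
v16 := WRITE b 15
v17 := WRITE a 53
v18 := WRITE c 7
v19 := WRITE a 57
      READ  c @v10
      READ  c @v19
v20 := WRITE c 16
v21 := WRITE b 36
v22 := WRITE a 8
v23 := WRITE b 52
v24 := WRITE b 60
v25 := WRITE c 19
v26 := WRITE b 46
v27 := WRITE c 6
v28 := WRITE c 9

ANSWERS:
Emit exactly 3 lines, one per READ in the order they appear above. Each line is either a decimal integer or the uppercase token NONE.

Answer: 65
32
7

Derivation:
v1: WRITE a=21  (a history now [(1, 21)])
v2: WRITE b=54  (b history now [(2, 54)])
v3: WRITE b=50  (b history now [(2, 54), (3, 50)])
v4: WRITE c=2  (c history now [(4, 2)])
v5: WRITE c=32  (c history now [(4, 2), (5, 32)])
v6: WRITE b=53  (b history now [(2, 54), (3, 50), (6, 53)])
v7: WRITE b=65  (b history now [(2, 54), (3, 50), (6, 53), (7, 65)])
READ b @v7: history=[(2, 54), (3, 50), (6, 53), (7, 65)] -> pick v7 -> 65
v8: WRITE a=17  (a history now [(1, 21), (8, 17)])
v9: WRITE b=13  (b history now [(2, 54), (3, 50), (6, 53), (7, 65), (9, 13)])
v10: WRITE a=58  (a history now [(1, 21), (8, 17), (10, 58)])
v11: WRITE b=58  (b history now [(2, 54), (3, 50), (6, 53), (7, 65), (9, 13), (11, 58)])
v12: WRITE b=55  (b history now [(2, 54), (3, 50), (6, 53), (7, 65), (9, 13), (11, 58), (12, 55)])
v13: WRITE b=20  (b history now [(2, 54), (3, 50), (6, 53), (7, 65), (9, 13), (11, 58), (12, 55), (13, 20)])
v14: WRITE a=10  (a history now [(1, 21), (8, 17), (10, 58), (14, 10)])
v15: WRITE a=20  (a history now [(1, 21), (8, 17), (10, 58), (14, 10), (15, 20)])
v16: WRITE b=15  (b history now [(2, 54), (3, 50), (6, 53), (7, 65), (9, 13), (11, 58), (12, 55), (13, 20), (16, 15)])
v17: WRITE a=53  (a history now [(1, 21), (8, 17), (10, 58), (14, 10), (15, 20), (17, 53)])
v18: WRITE c=7  (c history now [(4, 2), (5, 32), (18, 7)])
v19: WRITE a=57  (a history now [(1, 21), (8, 17), (10, 58), (14, 10), (15, 20), (17, 53), (19, 57)])
READ c @v10: history=[(4, 2), (5, 32), (18, 7)] -> pick v5 -> 32
READ c @v19: history=[(4, 2), (5, 32), (18, 7)] -> pick v18 -> 7
v20: WRITE c=16  (c history now [(4, 2), (5, 32), (18, 7), (20, 16)])
v21: WRITE b=36  (b history now [(2, 54), (3, 50), (6, 53), (7, 65), (9, 13), (11, 58), (12, 55), (13, 20), (16, 15), (21, 36)])
v22: WRITE a=8  (a history now [(1, 21), (8, 17), (10, 58), (14, 10), (15, 20), (17, 53), (19, 57), (22, 8)])
v23: WRITE b=52  (b history now [(2, 54), (3, 50), (6, 53), (7, 65), (9, 13), (11, 58), (12, 55), (13, 20), (16, 15), (21, 36), (23, 52)])
v24: WRITE b=60  (b history now [(2, 54), (3, 50), (6, 53), (7, 65), (9, 13), (11, 58), (12, 55), (13, 20), (16, 15), (21, 36), (23, 52), (24, 60)])
v25: WRITE c=19  (c history now [(4, 2), (5, 32), (18, 7), (20, 16), (25, 19)])
v26: WRITE b=46  (b history now [(2, 54), (3, 50), (6, 53), (7, 65), (9, 13), (11, 58), (12, 55), (13, 20), (16, 15), (21, 36), (23, 52), (24, 60), (26, 46)])
v27: WRITE c=6  (c history now [(4, 2), (5, 32), (18, 7), (20, 16), (25, 19), (27, 6)])
v28: WRITE c=9  (c history now [(4, 2), (5, 32), (18, 7), (20, 16), (25, 19), (27, 6), (28, 9)])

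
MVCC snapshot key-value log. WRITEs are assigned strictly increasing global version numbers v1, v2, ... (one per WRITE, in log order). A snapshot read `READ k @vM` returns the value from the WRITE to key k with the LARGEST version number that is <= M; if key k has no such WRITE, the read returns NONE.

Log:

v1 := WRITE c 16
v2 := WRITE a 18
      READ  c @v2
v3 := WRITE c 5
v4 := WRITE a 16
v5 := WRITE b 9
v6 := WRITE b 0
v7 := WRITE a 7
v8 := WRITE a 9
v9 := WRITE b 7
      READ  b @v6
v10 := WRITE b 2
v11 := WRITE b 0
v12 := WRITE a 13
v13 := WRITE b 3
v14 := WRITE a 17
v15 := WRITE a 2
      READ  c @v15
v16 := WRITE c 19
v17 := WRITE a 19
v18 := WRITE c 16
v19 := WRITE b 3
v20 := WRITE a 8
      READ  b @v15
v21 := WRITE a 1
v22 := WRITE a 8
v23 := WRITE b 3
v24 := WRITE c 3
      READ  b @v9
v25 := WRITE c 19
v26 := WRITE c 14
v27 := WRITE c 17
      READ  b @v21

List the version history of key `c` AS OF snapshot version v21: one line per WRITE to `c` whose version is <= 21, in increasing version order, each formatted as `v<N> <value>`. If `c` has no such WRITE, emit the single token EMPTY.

Answer: v1 16
v3 5
v16 19
v18 16

Derivation:
Scan writes for key=c with version <= 21:
  v1 WRITE c 16 -> keep
  v2 WRITE a 18 -> skip
  v3 WRITE c 5 -> keep
  v4 WRITE a 16 -> skip
  v5 WRITE b 9 -> skip
  v6 WRITE b 0 -> skip
  v7 WRITE a 7 -> skip
  v8 WRITE a 9 -> skip
  v9 WRITE b 7 -> skip
  v10 WRITE b 2 -> skip
  v11 WRITE b 0 -> skip
  v12 WRITE a 13 -> skip
  v13 WRITE b 3 -> skip
  v14 WRITE a 17 -> skip
  v15 WRITE a 2 -> skip
  v16 WRITE c 19 -> keep
  v17 WRITE a 19 -> skip
  v18 WRITE c 16 -> keep
  v19 WRITE b 3 -> skip
  v20 WRITE a 8 -> skip
  v21 WRITE a 1 -> skip
  v22 WRITE a 8 -> skip
  v23 WRITE b 3 -> skip
  v24 WRITE c 3 -> drop (> snap)
  v25 WRITE c 19 -> drop (> snap)
  v26 WRITE c 14 -> drop (> snap)
  v27 WRITE c 17 -> drop (> snap)
Collected: [(1, 16), (3, 5), (16, 19), (18, 16)]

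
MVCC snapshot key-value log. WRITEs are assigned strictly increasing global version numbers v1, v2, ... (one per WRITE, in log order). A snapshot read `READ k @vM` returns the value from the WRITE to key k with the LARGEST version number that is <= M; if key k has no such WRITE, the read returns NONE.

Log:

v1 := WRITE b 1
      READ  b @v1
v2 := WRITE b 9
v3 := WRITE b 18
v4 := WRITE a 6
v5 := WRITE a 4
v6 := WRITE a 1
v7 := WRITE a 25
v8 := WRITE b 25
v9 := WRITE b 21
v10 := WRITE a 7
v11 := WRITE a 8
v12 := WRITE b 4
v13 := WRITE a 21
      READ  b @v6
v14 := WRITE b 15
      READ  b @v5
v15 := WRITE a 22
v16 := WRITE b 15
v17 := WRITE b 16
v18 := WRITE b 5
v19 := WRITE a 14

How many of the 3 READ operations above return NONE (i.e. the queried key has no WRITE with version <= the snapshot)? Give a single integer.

Answer: 0

Derivation:
v1: WRITE b=1  (b history now [(1, 1)])
READ b @v1: history=[(1, 1)] -> pick v1 -> 1
v2: WRITE b=9  (b history now [(1, 1), (2, 9)])
v3: WRITE b=18  (b history now [(1, 1), (2, 9), (3, 18)])
v4: WRITE a=6  (a history now [(4, 6)])
v5: WRITE a=4  (a history now [(4, 6), (5, 4)])
v6: WRITE a=1  (a history now [(4, 6), (5, 4), (6, 1)])
v7: WRITE a=25  (a history now [(4, 6), (5, 4), (6, 1), (7, 25)])
v8: WRITE b=25  (b history now [(1, 1), (2, 9), (3, 18), (8, 25)])
v9: WRITE b=21  (b history now [(1, 1), (2, 9), (3, 18), (8, 25), (9, 21)])
v10: WRITE a=7  (a history now [(4, 6), (5, 4), (6, 1), (7, 25), (10, 7)])
v11: WRITE a=8  (a history now [(4, 6), (5, 4), (6, 1), (7, 25), (10, 7), (11, 8)])
v12: WRITE b=4  (b history now [(1, 1), (2, 9), (3, 18), (8, 25), (9, 21), (12, 4)])
v13: WRITE a=21  (a history now [(4, 6), (5, 4), (6, 1), (7, 25), (10, 7), (11, 8), (13, 21)])
READ b @v6: history=[(1, 1), (2, 9), (3, 18), (8, 25), (9, 21), (12, 4)] -> pick v3 -> 18
v14: WRITE b=15  (b history now [(1, 1), (2, 9), (3, 18), (8, 25), (9, 21), (12, 4), (14, 15)])
READ b @v5: history=[(1, 1), (2, 9), (3, 18), (8, 25), (9, 21), (12, 4), (14, 15)] -> pick v3 -> 18
v15: WRITE a=22  (a history now [(4, 6), (5, 4), (6, 1), (7, 25), (10, 7), (11, 8), (13, 21), (15, 22)])
v16: WRITE b=15  (b history now [(1, 1), (2, 9), (3, 18), (8, 25), (9, 21), (12, 4), (14, 15), (16, 15)])
v17: WRITE b=16  (b history now [(1, 1), (2, 9), (3, 18), (8, 25), (9, 21), (12, 4), (14, 15), (16, 15), (17, 16)])
v18: WRITE b=5  (b history now [(1, 1), (2, 9), (3, 18), (8, 25), (9, 21), (12, 4), (14, 15), (16, 15), (17, 16), (18, 5)])
v19: WRITE a=14  (a history now [(4, 6), (5, 4), (6, 1), (7, 25), (10, 7), (11, 8), (13, 21), (15, 22), (19, 14)])
Read results in order: ['1', '18', '18']
NONE count = 0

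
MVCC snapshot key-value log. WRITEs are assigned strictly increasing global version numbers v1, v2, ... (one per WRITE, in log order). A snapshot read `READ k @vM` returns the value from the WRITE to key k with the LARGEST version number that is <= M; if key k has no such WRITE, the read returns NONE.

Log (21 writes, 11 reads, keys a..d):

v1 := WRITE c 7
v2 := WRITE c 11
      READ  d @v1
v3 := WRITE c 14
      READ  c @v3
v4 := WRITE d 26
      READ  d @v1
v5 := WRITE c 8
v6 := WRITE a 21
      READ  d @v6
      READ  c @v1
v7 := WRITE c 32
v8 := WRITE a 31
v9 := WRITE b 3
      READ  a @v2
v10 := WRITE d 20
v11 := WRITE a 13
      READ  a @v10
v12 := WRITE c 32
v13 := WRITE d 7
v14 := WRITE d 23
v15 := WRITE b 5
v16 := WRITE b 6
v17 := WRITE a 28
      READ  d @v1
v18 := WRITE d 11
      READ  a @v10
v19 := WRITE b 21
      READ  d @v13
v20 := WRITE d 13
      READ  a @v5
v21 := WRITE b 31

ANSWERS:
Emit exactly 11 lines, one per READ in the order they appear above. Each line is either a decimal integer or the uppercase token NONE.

v1: WRITE c=7  (c history now [(1, 7)])
v2: WRITE c=11  (c history now [(1, 7), (2, 11)])
READ d @v1: history=[] -> no version <= 1 -> NONE
v3: WRITE c=14  (c history now [(1, 7), (2, 11), (3, 14)])
READ c @v3: history=[(1, 7), (2, 11), (3, 14)] -> pick v3 -> 14
v4: WRITE d=26  (d history now [(4, 26)])
READ d @v1: history=[(4, 26)] -> no version <= 1 -> NONE
v5: WRITE c=8  (c history now [(1, 7), (2, 11), (3, 14), (5, 8)])
v6: WRITE a=21  (a history now [(6, 21)])
READ d @v6: history=[(4, 26)] -> pick v4 -> 26
READ c @v1: history=[(1, 7), (2, 11), (3, 14), (5, 8)] -> pick v1 -> 7
v7: WRITE c=32  (c history now [(1, 7), (2, 11), (3, 14), (5, 8), (7, 32)])
v8: WRITE a=31  (a history now [(6, 21), (8, 31)])
v9: WRITE b=3  (b history now [(9, 3)])
READ a @v2: history=[(6, 21), (8, 31)] -> no version <= 2 -> NONE
v10: WRITE d=20  (d history now [(4, 26), (10, 20)])
v11: WRITE a=13  (a history now [(6, 21), (8, 31), (11, 13)])
READ a @v10: history=[(6, 21), (8, 31), (11, 13)] -> pick v8 -> 31
v12: WRITE c=32  (c history now [(1, 7), (2, 11), (3, 14), (5, 8), (7, 32), (12, 32)])
v13: WRITE d=7  (d history now [(4, 26), (10, 20), (13, 7)])
v14: WRITE d=23  (d history now [(4, 26), (10, 20), (13, 7), (14, 23)])
v15: WRITE b=5  (b history now [(9, 3), (15, 5)])
v16: WRITE b=6  (b history now [(9, 3), (15, 5), (16, 6)])
v17: WRITE a=28  (a history now [(6, 21), (8, 31), (11, 13), (17, 28)])
READ d @v1: history=[(4, 26), (10, 20), (13, 7), (14, 23)] -> no version <= 1 -> NONE
v18: WRITE d=11  (d history now [(4, 26), (10, 20), (13, 7), (14, 23), (18, 11)])
READ a @v10: history=[(6, 21), (8, 31), (11, 13), (17, 28)] -> pick v8 -> 31
v19: WRITE b=21  (b history now [(9, 3), (15, 5), (16, 6), (19, 21)])
READ d @v13: history=[(4, 26), (10, 20), (13, 7), (14, 23), (18, 11)] -> pick v13 -> 7
v20: WRITE d=13  (d history now [(4, 26), (10, 20), (13, 7), (14, 23), (18, 11), (20, 13)])
READ a @v5: history=[(6, 21), (8, 31), (11, 13), (17, 28)] -> no version <= 5 -> NONE
v21: WRITE b=31  (b history now [(9, 3), (15, 5), (16, 6), (19, 21), (21, 31)])

Answer: NONE
14
NONE
26
7
NONE
31
NONE
31
7
NONE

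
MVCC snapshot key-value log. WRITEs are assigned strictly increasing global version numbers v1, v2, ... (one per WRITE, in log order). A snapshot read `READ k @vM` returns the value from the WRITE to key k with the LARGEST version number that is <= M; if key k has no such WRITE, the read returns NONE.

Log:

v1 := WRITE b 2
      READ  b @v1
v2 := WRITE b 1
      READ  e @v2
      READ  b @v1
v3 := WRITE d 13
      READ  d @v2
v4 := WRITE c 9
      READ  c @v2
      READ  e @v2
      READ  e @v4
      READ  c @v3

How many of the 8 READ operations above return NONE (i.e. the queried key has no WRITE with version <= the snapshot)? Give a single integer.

v1: WRITE b=2  (b history now [(1, 2)])
READ b @v1: history=[(1, 2)] -> pick v1 -> 2
v2: WRITE b=1  (b history now [(1, 2), (2, 1)])
READ e @v2: history=[] -> no version <= 2 -> NONE
READ b @v1: history=[(1, 2), (2, 1)] -> pick v1 -> 2
v3: WRITE d=13  (d history now [(3, 13)])
READ d @v2: history=[(3, 13)] -> no version <= 2 -> NONE
v4: WRITE c=9  (c history now [(4, 9)])
READ c @v2: history=[(4, 9)] -> no version <= 2 -> NONE
READ e @v2: history=[] -> no version <= 2 -> NONE
READ e @v4: history=[] -> no version <= 4 -> NONE
READ c @v3: history=[(4, 9)] -> no version <= 3 -> NONE
Read results in order: ['2', 'NONE', '2', 'NONE', 'NONE', 'NONE', 'NONE', 'NONE']
NONE count = 6

Answer: 6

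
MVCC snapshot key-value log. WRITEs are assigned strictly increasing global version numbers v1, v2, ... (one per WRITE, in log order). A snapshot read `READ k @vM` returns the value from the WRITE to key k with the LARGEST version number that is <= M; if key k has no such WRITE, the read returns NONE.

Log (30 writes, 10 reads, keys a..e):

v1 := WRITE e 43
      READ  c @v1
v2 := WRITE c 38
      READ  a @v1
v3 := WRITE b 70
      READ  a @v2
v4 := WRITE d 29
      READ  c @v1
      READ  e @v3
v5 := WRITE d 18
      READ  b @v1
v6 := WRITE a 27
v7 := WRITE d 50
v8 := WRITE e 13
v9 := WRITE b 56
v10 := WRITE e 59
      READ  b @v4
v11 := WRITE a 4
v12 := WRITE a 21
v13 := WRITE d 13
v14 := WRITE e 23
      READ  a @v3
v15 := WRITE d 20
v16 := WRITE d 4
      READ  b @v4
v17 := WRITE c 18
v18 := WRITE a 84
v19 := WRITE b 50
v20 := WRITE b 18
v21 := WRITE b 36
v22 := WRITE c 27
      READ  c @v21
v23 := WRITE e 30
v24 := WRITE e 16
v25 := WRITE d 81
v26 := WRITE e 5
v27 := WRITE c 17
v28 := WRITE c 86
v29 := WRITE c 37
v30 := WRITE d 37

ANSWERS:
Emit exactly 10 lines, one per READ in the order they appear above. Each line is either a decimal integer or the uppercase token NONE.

v1: WRITE e=43  (e history now [(1, 43)])
READ c @v1: history=[] -> no version <= 1 -> NONE
v2: WRITE c=38  (c history now [(2, 38)])
READ a @v1: history=[] -> no version <= 1 -> NONE
v3: WRITE b=70  (b history now [(3, 70)])
READ a @v2: history=[] -> no version <= 2 -> NONE
v4: WRITE d=29  (d history now [(4, 29)])
READ c @v1: history=[(2, 38)] -> no version <= 1 -> NONE
READ e @v3: history=[(1, 43)] -> pick v1 -> 43
v5: WRITE d=18  (d history now [(4, 29), (5, 18)])
READ b @v1: history=[(3, 70)] -> no version <= 1 -> NONE
v6: WRITE a=27  (a history now [(6, 27)])
v7: WRITE d=50  (d history now [(4, 29), (5, 18), (7, 50)])
v8: WRITE e=13  (e history now [(1, 43), (8, 13)])
v9: WRITE b=56  (b history now [(3, 70), (9, 56)])
v10: WRITE e=59  (e history now [(1, 43), (8, 13), (10, 59)])
READ b @v4: history=[(3, 70), (9, 56)] -> pick v3 -> 70
v11: WRITE a=4  (a history now [(6, 27), (11, 4)])
v12: WRITE a=21  (a history now [(6, 27), (11, 4), (12, 21)])
v13: WRITE d=13  (d history now [(4, 29), (5, 18), (7, 50), (13, 13)])
v14: WRITE e=23  (e history now [(1, 43), (8, 13), (10, 59), (14, 23)])
READ a @v3: history=[(6, 27), (11, 4), (12, 21)] -> no version <= 3 -> NONE
v15: WRITE d=20  (d history now [(4, 29), (5, 18), (7, 50), (13, 13), (15, 20)])
v16: WRITE d=4  (d history now [(4, 29), (5, 18), (7, 50), (13, 13), (15, 20), (16, 4)])
READ b @v4: history=[(3, 70), (9, 56)] -> pick v3 -> 70
v17: WRITE c=18  (c history now [(2, 38), (17, 18)])
v18: WRITE a=84  (a history now [(6, 27), (11, 4), (12, 21), (18, 84)])
v19: WRITE b=50  (b history now [(3, 70), (9, 56), (19, 50)])
v20: WRITE b=18  (b history now [(3, 70), (9, 56), (19, 50), (20, 18)])
v21: WRITE b=36  (b history now [(3, 70), (9, 56), (19, 50), (20, 18), (21, 36)])
v22: WRITE c=27  (c history now [(2, 38), (17, 18), (22, 27)])
READ c @v21: history=[(2, 38), (17, 18), (22, 27)] -> pick v17 -> 18
v23: WRITE e=30  (e history now [(1, 43), (8, 13), (10, 59), (14, 23), (23, 30)])
v24: WRITE e=16  (e history now [(1, 43), (8, 13), (10, 59), (14, 23), (23, 30), (24, 16)])
v25: WRITE d=81  (d history now [(4, 29), (5, 18), (7, 50), (13, 13), (15, 20), (16, 4), (25, 81)])
v26: WRITE e=5  (e history now [(1, 43), (8, 13), (10, 59), (14, 23), (23, 30), (24, 16), (26, 5)])
v27: WRITE c=17  (c history now [(2, 38), (17, 18), (22, 27), (27, 17)])
v28: WRITE c=86  (c history now [(2, 38), (17, 18), (22, 27), (27, 17), (28, 86)])
v29: WRITE c=37  (c history now [(2, 38), (17, 18), (22, 27), (27, 17), (28, 86), (29, 37)])
v30: WRITE d=37  (d history now [(4, 29), (5, 18), (7, 50), (13, 13), (15, 20), (16, 4), (25, 81), (30, 37)])

Answer: NONE
NONE
NONE
NONE
43
NONE
70
NONE
70
18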